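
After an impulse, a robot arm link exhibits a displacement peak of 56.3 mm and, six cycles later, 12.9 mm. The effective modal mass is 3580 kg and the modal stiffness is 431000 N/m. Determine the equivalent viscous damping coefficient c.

3070 N·s/m

Logarithmic decrement δ = (1/n)·ln(x₀/x_n) = (1/6)·ln(56.3/12.9) = (1/6)·ln(4.364) = 0.2456.
ζ = δ/√(4π² + δ²) = 0.2456/√(39.48 + 0.0603) = 0.2456/6.288 = 0.03906.
c = ζ · 2√(km) = 0.03906 × 2√(431000 × 3580) = 0.03906 × 78560 = 3068 N·s/m.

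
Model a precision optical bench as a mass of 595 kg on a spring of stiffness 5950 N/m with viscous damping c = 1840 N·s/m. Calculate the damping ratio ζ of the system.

ω_n = √(k/m) = √(5950/595) = 3.162 rad/s.
Critical damping c_c = 2√(k·m) = 2√(5950 × 595) = 3763 N·s/m, so ζ = c/c_c = 1840/3763 = 0.4890.

0.489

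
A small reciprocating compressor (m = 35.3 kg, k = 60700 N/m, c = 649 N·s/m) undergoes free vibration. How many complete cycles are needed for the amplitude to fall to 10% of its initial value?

ζ = c/(2√(km)) = 649/(2√(60700 × 35.3)) = 649/2928 = 0.2217.
Logarithmic decrement δ = 2πζ/√(1 − ζ²) = 2π × 0.2217/√(1 − 0.0491) = 1.428.
x_n/x₀ = e^(−nδ) ≤ 0.1; take ln: n ≥ ln(1/0.1)/δ = 2.303/1.428 = 1.612.
So 2 complete cycles are required.

2 cycles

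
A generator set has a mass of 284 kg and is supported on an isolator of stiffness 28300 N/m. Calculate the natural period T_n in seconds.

ω_n = √(k/m) = √(28300/284) = √99.65 = 9.982 rad/s.
T_n = 2π/ω_n = 6.283/9.982 = 0.6294 s.

0.629 s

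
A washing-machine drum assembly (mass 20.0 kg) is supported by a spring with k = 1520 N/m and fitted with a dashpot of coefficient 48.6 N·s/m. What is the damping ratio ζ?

0.139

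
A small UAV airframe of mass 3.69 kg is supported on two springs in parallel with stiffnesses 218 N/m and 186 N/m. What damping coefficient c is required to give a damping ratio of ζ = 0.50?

38.6 N·s/m

Parallel springs add: k_eq = 218 + 186 = 404.0 N/m.
c_c = 2√(k_eq·m) = 2√(404.0 × 3.69) = 77.22 N·s/m.
c = ζ·c_c = 0.50 × 77.22 = 38.61 N·s/m.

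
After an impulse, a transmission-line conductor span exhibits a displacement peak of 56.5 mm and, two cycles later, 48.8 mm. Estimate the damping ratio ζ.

Logarithmic decrement δ = (1/n)·ln(x₀/x_n) = (1/2)·ln(56.5/48.8) = (1/2)·ln(1.158) = 0.07326.
ζ = δ/√(4π² + δ²) = 0.07326/√(39.48 + 0.00537) = 0.07326/6.284 = 0.01166.

0.0117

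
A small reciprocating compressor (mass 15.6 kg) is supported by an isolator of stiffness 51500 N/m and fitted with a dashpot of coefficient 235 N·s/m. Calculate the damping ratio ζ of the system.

ω_n = √(k/m) = √(51500/15.6) = 57.46 rad/s.
Critical damping c_c = 2√(k·m) = 2√(51500 × 15.6) = 1793 N·s/m, so ζ = c/c_c = 235/1793 = 0.1311.

0.131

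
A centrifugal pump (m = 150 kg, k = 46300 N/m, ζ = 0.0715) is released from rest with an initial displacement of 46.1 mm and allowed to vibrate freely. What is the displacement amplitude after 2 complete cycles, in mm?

Logarithmic decrement δ = 2πζ/√(1 − ζ²) = 2π × 0.07150/√(1 − 0.00511) = 0.4504.
After n cycles, x_n/x₀ = e^(−nδ), so x_2 = 46.1 × e^(−2 × 0.4504) = 46.1 × 0.4062 = 18.73 mm.

18.7 mm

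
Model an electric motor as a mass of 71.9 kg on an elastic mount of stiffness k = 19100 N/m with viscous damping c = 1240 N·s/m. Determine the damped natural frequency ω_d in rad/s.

13.8 rad/s

ω_n = √(k/m) = √(19100/71.9) = 16.30 rad/s.
Critical damping c_c = 2√(k·m) = 2√(19100 × 71.9) = 2344 N·s/m, so ζ = c/c_c = 1240/2344 = 0.5291.
ω_d = ω_n√(1 − ζ²) = 16.30 × √(1 − 0.280) = 13.83 rad/s.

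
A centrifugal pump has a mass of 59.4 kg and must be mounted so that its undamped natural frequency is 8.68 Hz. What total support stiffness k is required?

ω_n = 2πf_n = 2π × 8.68 = 54.54 rad/s.
k = m·ω_n² = 59.4 × 54.54² = 59.4 × 2974 = 176700 N/m.

177000 N/m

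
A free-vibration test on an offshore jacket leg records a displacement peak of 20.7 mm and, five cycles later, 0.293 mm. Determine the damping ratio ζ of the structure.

0.134

Logarithmic decrement δ = (1/n)·ln(x₀/x_n) = (1/5)·ln(20.7/0.293) = (1/5)·ln(70.65) = 0.8515.
ζ = δ/√(4π² + δ²) = 0.8515/√(39.48 + 0.725) = 0.8515/6.341 = 0.1343.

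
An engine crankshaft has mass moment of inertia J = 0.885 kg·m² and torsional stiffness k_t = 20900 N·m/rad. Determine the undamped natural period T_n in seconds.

ω_n = √(k_t/J) = √(20900/0.885) = √23620 = 153.7 rad/s.
T_n = 2π/ω_n = 6.283/153.7 = 0.04089 s.

0.0409 s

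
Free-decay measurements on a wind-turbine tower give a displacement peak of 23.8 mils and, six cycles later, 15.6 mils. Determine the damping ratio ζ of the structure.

Logarithmic decrement δ = (1/n)·ln(x₀/x_n) = (1/6)·ln(23.8/15.6) = (1/6)·ln(1.526) = 0.07040.
ζ = δ/√(4π² + δ²) = 0.07040/√(39.48 + 0.00496) = 0.07040/6.284 = 0.01120.

0.0112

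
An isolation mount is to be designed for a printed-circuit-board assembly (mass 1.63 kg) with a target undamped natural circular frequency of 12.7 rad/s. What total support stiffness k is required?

k = m·ω_n² = 1.63 × 12.70² = 1.63 × 161.3 = 262.9 N/m.

263 N/m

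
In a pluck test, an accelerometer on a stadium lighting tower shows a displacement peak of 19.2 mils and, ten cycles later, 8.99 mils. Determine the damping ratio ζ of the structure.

0.0121

Logarithmic decrement δ = (1/n)·ln(x₀/x_n) = (1/10)·ln(19.2/8.99) = (1/10)·ln(2.136) = 0.07588.
ζ = δ/√(4π² + δ²) = 0.07588/√(39.48 + 0.00576) = 0.07588/6.284 = 0.01208.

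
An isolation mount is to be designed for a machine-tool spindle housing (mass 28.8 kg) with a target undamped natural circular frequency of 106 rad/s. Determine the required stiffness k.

k = m·ω_n² = 28.8 × 106.0² = 28.8 × 11240 = 323600 N/m.

324000 N/m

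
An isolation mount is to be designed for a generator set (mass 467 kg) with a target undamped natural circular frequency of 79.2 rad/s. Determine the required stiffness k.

k = m·ω_n² = 467 × 79.20² = 467 × 6273 = 2929000 N/m.

2930000 N/m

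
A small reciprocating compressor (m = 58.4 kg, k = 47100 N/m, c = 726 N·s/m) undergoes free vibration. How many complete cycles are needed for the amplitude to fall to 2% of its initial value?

3 cycles

ζ = c/(2√(km)) = 726/(2√(47100 × 58.4)) = 726/3317 = 0.2189.
Logarithmic decrement δ = 2πζ/√(1 − ζ²) = 2π × 0.2189/√(1 − 0.0479) = 1.409.
x_n/x₀ = e^(−nδ) ≤ 0.02; take ln: n ≥ ln(1/0.02)/δ = 3.912/1.409 = 2.776.
So 3 complete cycles are required.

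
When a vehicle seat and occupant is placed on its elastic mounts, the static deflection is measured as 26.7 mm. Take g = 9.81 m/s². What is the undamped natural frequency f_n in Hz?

3.05 Hz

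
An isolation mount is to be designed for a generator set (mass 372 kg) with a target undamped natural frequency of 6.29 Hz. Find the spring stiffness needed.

ω_n = 2πf_n = 2π × 6.29 = 39.52 rad/s.
k = m·ω_n² = 372 × 39.52² = 372 × 1562 = 581000 N/m.

581000 N/m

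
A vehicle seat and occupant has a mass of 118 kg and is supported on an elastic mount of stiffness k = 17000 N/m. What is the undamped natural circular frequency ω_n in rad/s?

ω_n = √(k/m) = √(17000/118) = √144.1 = 12.00 rad/s.

12.0 rad/s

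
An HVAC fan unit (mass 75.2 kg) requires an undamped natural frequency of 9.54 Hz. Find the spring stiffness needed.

270000 N/m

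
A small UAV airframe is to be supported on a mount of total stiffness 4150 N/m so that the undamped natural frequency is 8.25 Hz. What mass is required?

1.54 kg

ω_n = 2πf_n = 2π × 8.25 = 51.84 rad/s.
m = k/ω_n² = 4150/51.84² = 4150/2687 = 1.544 kg.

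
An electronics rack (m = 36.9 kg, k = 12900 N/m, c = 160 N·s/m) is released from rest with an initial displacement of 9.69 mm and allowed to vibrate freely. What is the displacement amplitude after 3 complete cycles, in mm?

ζ = c/(2√(km)) = 160/(2√(12900 × 36.9)) = 160/1380 = 0.1160.
Logarithmic decrement δ = 2πζ/√(1 − ζ²) = 2π × 0.1160/√(1 − 0.0134) = 0.7335.
After n cycles, x_n/x₀ = e^(−nδ), so x_3 = 9.69 × e^(−3 × 0.7335) = 9.69 × 0.1107 = 1.073 mm.

1.07 mm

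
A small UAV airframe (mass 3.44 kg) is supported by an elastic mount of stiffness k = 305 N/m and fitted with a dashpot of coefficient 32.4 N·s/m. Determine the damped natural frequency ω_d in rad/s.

8.15 rad/s

ω_n = √(k/m) = √(305.0/3.44) = 9.416 rad/s.
Critical damping c_c = 2√(k·m) = 2√(305.0 × 3.44) = 64.78 N·s/m, so ζ = c/c_c = 32.4/64.78 = 0.5001.
ω_d = ω_n√(1 − ζ²) = 9.416 × √(1 − 0.250) = 8.154 rad/s.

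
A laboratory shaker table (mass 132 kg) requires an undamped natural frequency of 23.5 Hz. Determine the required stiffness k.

2880000 N/m

ω_n = 2πf_n = 2π × 23.5 = 147.7 rad/s.
k = m·ω_n² = 132 × 147.7² = 132 × 21800 = 2878000 N/m.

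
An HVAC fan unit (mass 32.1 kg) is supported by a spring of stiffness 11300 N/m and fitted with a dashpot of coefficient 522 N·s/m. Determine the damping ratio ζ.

0.433

ω_n = √(k/m) = √(11300/32.1) = 18.76 rad/s.
Critical damping c_c = 2√(k·m) = 2√(11300 × 32.1) = 1205 N·s/m, so ζ = c/c_c = 522/1205 = 0.4334.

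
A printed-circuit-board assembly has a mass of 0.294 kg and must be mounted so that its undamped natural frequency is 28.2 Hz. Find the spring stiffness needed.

ω_n = 2πf_n = 2π × 28.2 = 177.2 rad/s.
k = m·ω_n² = 0.294 × 177.2² = 0.294 × 31390 = 9230 N/m.

9230 N/m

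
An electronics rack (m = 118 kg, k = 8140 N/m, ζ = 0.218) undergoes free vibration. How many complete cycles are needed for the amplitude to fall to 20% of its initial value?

2 cycles

Logarithmic decrement δ = 2πζ/√(1 − ζ²) = 2π × 0.2180/√(1 − 0.0475) = 1.403.
x_n/x₀ = e^(−nδ) ≤ 0.2; take ln: n ≥ ln(1/0.2)/δ = 1.609/1.403 = 1.147.
So 2 complete cycles are required.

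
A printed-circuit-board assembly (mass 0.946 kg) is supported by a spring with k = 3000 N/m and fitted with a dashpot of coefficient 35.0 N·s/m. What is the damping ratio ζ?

ω_n = √(k/m) = √(3000/0.946) = 56.31 rad/s.
Critical damping c_c = 2√(k·m) = 2√(3000 × 0.946) = 106.5 N·s/m, so ζ = c/c_c = 35.0/106.5 = 0.3285.

0.328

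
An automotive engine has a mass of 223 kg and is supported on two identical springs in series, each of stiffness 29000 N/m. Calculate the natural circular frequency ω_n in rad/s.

Series springs: 1/k_eq = 2/29000, so k_eq = 29000/2 = 14500 N/m.
ω_n = √(k_eq/m) = √(14500/223) = √65.02 = 8.064 rad/s.

8.06 rad/s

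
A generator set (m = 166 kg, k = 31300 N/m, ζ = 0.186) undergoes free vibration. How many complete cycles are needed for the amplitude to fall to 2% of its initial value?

4 cycles

Logarithmic decrement δ = 2πζ/√(1 − ζ²) = 2π × 0.1860/√(1 − 0.0346) = 1.189.
x_n/x₀ = e^(−nδ) ≤ 0.02; take ln: n ≥ ln(1/0.02)/δ = 3.912/1.189 = 3.289.
So 4 complete cycles are required.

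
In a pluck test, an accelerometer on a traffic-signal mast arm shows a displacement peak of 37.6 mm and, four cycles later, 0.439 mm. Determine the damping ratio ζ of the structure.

0.174

Logarithmic decrement δ = (1/n)·ln(x₀/x_n) = (1/4)·ln(37.6/0.439) = (1/4)·ln(85.65) = 1.113.
ζ = δ/√(4π² + δ²) = 1.113/√(39.48 + 1.24) = 1.113/6.381 = 0.1744.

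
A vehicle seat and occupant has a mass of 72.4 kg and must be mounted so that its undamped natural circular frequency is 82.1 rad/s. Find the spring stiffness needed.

k = m·ω_n² = 72.4 × 82.10² = 72.4 × 6740 = 488000 N/m.

488000 N/m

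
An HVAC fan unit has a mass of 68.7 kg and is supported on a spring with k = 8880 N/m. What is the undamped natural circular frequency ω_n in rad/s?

11.4 rad/s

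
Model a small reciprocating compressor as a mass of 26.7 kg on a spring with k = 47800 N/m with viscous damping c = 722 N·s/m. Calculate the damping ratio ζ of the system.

0.320

ω_n = √(k/m) = √(47800/26.7) = 42.31 rad/s.
Critical damping c_c = 2√(k·m) = 2√(47800 × 26.7) = 2259 N·s/m, so ζ = c/c_c = 722/2259 = 0.3195.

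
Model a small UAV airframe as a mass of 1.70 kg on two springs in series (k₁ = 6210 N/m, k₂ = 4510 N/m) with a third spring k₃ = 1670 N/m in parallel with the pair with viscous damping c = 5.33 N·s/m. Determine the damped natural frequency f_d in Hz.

7.98 Hz

Series pair: k_s = k₁k₂/(k₁+k₂) = (6210)(4510)/(6210 + 4510) = 2613 N/m. In parallel with k₃: k_eq = 2613 + 1670 = 4283 N/m.
ω_n = √(k_eq/m) = √(4283/1.70) = 50.19 rad/s.
Critical damping c_c = 2√(k_eq·m) = 2√(4283 × 1.70) = 170.7 N·s/m, so ζ = c/c_c = 5.33/170.7 = 0.03123.
ω_d = ω_n√(1 − ζ²) = 50.19 × √(1 − 0.000976) = 50.17 rad/s.
f_d = ω_d/(2π) = 7.984 Hz.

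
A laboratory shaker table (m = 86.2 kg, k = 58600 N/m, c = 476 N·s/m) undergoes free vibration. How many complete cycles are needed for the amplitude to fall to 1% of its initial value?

7 cycles

ζ = c/(2√(km)) = 476/(2√(58600 × 86.2)) = 476/4495 = 0.1059.
Logarithmic decrement δ = 2πζ/√(1 − ζ²) = 2π × 0.1059/√(1 − 0.0112) = 0.6691.
x_n/x₀ = e^(−nδ) ≤ 0.01; take ln: n ≥ ln(1/0.01)/δ = 4.605/0.6691 = 6.882.
So 7 complete cycles are required.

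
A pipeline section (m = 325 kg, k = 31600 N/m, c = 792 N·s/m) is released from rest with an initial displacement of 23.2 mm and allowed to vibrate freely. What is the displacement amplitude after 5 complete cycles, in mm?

0.464 mm

ζ = c/(2√(km)) = 792/(2√(31600 × 325)) = 792/6409 = 0.1236.
Logarithmic decrement δ = 2πζ/√(1 − ζ²) = 2π × 0.1236/√(1 − 0.0153) = 0.7824.
After n cycles, x_n/x₀ = e^(−nδ), so x_5 = 23.2 × e^(−5 × 0.7824) = 23.2 × 0.02000 = 0.4640 mm.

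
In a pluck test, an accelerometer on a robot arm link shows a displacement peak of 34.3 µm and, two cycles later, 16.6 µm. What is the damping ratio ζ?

0.0577

Logarithmic decrement δ = (1/n)·ln(x₀/x_n) = (1/2)·ln(34.3/16.6) = (1/2)·ln(2.066) = 0.3629.
ζ = δ/√(4π² + δ²) = 0.3629/√(39.48 + 0.132) = 0.3629/6.294 = 0.05766.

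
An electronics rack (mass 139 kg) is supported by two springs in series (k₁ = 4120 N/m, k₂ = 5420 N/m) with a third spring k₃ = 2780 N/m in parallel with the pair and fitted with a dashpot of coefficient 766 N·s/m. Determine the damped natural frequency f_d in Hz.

0.861 Hz

Series pair: k_s = k₁k₂/(k₁+k₂) = (4120)(5420)/(4120 + 5420) = 2341 N/m. In parallel with k₃: k_eq = 2341 + 2780 = 5121 N/m.
ω_n = √(k_eq/m) = √(5121/139) = 6.070 rad/s.
Critical damping c_c = 2√(k_eq·m) = 2√(5121 × 139) = 1687 N·s/m, so ζ = c/c_c = 766/1687 = 0.4540.
ω_d = ω_n√(1 − ζ²) = 6.070 × √(1 − 0.206) = 5.408 rad/s.
f_d = ω_d/(2π) = 0.8607 Hz.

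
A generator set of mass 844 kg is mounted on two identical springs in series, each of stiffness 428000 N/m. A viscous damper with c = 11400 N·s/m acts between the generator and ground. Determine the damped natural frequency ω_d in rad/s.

14.4 rad/s

Series springs: 1/k_eq = 2/428000, so k_eq = 428000/2 = 214000 N/m.
ω_n = √(k_eq/m) = √(214000/844) = 15.92 rad/s.
Critical damping c_c = 2√(k_eq·m) = 2√(214000 × 844) = 26880 N·s/m, so ζ = c/c_c = 11400/26880 = 0.4241.
ω_d = ω_n√(1 − ζ²) = 15.92 × √(1 − 0.180) = 14.42 rad/s.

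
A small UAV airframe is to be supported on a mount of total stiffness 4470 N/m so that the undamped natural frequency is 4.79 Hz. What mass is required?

ω_n = 2πf_n = 2π × 4.79 = 30.10 rad/s.
m = k/ω_n² = 4470/30.10² = 4470/905.8 = 4.935 kg.

4.93 kg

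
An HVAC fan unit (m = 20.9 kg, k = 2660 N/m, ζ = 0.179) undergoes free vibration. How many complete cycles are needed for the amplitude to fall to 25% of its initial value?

Logarithmic decrement δ = 2πζ/√(1 − ζ²) = 2π × 0.1790/√(1 − 0.0320) = 1.143.
x_n/x₀ = e^(−nδ) ≤ 0.25; take ln: n ≥ ln(1/0.25)/δ = 1.386/1.143 = 1.213.
So 2 complete cycles are required.

2 cycles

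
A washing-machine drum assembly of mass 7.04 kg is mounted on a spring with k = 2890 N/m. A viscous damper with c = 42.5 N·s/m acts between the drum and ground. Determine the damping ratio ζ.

ω_n = √(k/m) = √(2890/7.04) = 20.26 rad/s.
Critical damping c_c = 2√(k·m) = 2√(2890 × 7.04) = 285.3 N·s/m, so ζ = c/c_c = 42.5/285.3 = 0.1490.

0.149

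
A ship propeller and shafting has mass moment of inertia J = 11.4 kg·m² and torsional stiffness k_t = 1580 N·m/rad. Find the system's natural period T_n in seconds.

0.534 s

ω_n = √(k_t/J) = √(1580/11.4) = √138.6 = 11.77 rad/s.
T_n = 2π/ω_n = 6.283/11.77 = 0.5337 s.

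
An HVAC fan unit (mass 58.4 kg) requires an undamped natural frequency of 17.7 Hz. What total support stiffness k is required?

722000 N/m

ω_n = 2πf_n = 2π × 17.7 = 111.2 rad/s.
k = m·ω_n² = 58.4 × 111.2² = 58.4 × 12370 = 722300 N/m.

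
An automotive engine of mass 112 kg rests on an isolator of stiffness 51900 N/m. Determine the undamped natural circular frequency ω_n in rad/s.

ω_n = √(k/m) = √(51900/112) = √463.4 = 21.53 rad/s.

21.5 rad/s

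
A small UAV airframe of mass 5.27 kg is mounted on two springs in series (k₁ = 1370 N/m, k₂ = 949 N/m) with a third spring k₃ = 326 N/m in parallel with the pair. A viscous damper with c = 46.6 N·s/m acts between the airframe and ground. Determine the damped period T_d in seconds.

Series pair: k_s = k₁k₂/(k₁+k₂) = (1370)(949)/(1370 + 949) = 560.6 N/m. In parallel with k₃: k_eq = 560.6 + 326 = 886.6 N/m.
ω_n = √(k_eq/m) = √(886.6/5.27) = 12.97 rad/s.
Critical damping c_c = 2√(k_eq·m) = 2√(886.6 × 5.27) = 136.7 N·s/m, so ζ = c/c_c = 46.6/136.7 = 0.3409.
ω_d = ω_n√(1 − ζ²) = 12.97 × √(1 − 0.116) = 12.19 rad/s.
T_d = 2π/ω_d = 0.5153 s.

0.515 s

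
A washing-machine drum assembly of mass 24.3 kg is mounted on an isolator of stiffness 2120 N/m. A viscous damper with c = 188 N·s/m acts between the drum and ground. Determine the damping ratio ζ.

ω_n = √(k/m) = √(2120/24.3) = 9.340 rad/s.
Critical damping c_c = 2√(k·m) = 2√(2120 × 24.3) = 453.9 N·s/m, so ζ = c/c_c = 188/453.9 = 0.4141.

0.414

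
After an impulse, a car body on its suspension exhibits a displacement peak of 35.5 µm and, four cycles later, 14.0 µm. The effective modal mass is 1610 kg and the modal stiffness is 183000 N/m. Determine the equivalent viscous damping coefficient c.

Logarithmic decrement δ = (1/n)·ln(x₀/x_n) = (1/4)·ln(35.5/14.0) = (1/4)·ln(2.536) = 0.2326.
ζ = δ/√(4π² + δ²) = 0.2326/√(39.48 + 0.0541) = 0.2326/6.287 = 0.03700.
c = ζ · 2√(km) = 0.03700 × 2√(183000 × 1610) = 0.03700 × 34330 = 1270 N·s/m.

1270 N·s/m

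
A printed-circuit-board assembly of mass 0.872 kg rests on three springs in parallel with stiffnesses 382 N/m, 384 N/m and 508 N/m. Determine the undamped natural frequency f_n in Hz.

6.08 Hz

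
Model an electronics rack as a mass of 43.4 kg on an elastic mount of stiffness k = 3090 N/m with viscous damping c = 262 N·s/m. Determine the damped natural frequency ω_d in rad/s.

7.88 rad/s

ω_n = √(k/m) = √(3090/43.4) = 8.438 rad/s.
Critical damping c_c = 2√(k·m) = 2√(3090 × 43.4) = 732.4 N·s/m, so ζ = c/c_c = 262/732.4 = 0.3577.
ω_d = ω_n√(1 − ζ²) = 8.438 × √(1 − 0.128) = 7.880 rad/s.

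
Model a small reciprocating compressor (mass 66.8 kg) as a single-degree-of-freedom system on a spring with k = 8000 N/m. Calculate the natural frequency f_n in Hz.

1.74 Hz

ω_n = √(k/m) = √(8000/66.8) = √119.8 = 10.94 rad/s.
f_n = ω_n/(2π) = 10.94/6.283 = 1.742 Hz.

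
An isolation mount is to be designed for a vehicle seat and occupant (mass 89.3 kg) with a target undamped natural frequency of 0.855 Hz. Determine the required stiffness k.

ω_n = 2πf_n = 2π × 0.855 = 5.372 rad/s.
k = m·ω_n² = 89.3 × 5.372² = 89.3 × 28.86 = 2577 N/m.

2580 N/m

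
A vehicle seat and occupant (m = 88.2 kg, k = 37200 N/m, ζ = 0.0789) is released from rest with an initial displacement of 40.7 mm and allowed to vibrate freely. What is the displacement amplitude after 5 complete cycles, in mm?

Logarithmic decrement δ = 2πζ/√(1 − ζ²) = 2π × 0.07890/√(1 − 0.00623) = 0.4973.
After n cycles, x_n/x₀ = e^(−nδ), so x_5 = 40.7 × e^(−5 × 0.4973) = 40.7 × 0.08320 = 3.386 mm.

3.39 mm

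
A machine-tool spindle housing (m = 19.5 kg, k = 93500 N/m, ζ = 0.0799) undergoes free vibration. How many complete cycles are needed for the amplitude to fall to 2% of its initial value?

Logarithmic decrement δ = 2πζ/√(1 − ζ²) = 2π × 0.07990/√(1 − 0.00638) = 0.5036.
x_n/x₀ = e^(−nδ) ≤ 0.02; take ln: n ≥ ln(1/0.02)/δ = 3.912/0.5036 = 7.768.
So 8 complete cycles are required.

8 cycles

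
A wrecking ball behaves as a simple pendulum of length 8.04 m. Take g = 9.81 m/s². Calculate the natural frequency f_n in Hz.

0.176 Hz

For a simple pendulum ω_n = √(g/L) = √(9.81/8.04) = √1.220 = 1.105 rad/s.
f_n = ω_n/(2π) = 1.105/6.283 = 0.1758 Hz.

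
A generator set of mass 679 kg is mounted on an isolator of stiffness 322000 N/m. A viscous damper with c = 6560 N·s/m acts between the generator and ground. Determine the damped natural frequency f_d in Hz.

3.38 Hz

ω_n = √(k/m) = √(322000/679) = 21.78 rad/s.
Critical damping c_c = 2√(k·m) = 2√(322000 × 679) = 29570 N·s/m, so ζ = c/c_c = 6560/29570 = 0.2218.
ω_d = ω_n√(1 − ζ²) = 21.78 × √(1 − 0.0492) = 21.23 rad/s.
f_d = ω_d/(2π) = 3.380 Hz.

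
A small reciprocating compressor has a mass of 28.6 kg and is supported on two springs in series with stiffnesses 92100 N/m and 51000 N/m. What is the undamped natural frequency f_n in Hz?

5.39 Hz

Series springs: 1/k_eq = 1/92100 + 1/51000 = 3.047×10^-5, so k_eq = 32820 N/m.
ω_n = √(k_eq/m) = √(32820/28.6) = √1148 = 33.88 rad/s.
f_n = ω_n/(2π) = 33.88/6.283 = 5.392 Hz.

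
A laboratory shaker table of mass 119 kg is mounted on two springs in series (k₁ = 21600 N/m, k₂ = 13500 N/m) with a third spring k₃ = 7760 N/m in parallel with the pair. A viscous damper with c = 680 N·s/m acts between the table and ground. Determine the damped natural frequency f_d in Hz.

Series pair: k_s = k₁k₂/(k₁+k₂) = (21600)(13500)/(21600 + 13500) = 8308 N/m. In parallel with k₃: k_eq = 8308 + 7760 = 16070 N/m.
ω_n = √(k_eq/m) = √(16070/119) = 11.62 rad/s.
Critical damping c_c = 2√(k_eq·m) = 2√(16070 × 119) = 2766 N·s/m, so ζ = c/c_c = 680/2766 = 0.2459.
ω_d = ω_n√(1 − ζ²) = 11.62 × √(1 − 0.0605) = 11.26 rad/s.
f_d = ω_d/(2π) = 1.793 Hz.

1.79 Hz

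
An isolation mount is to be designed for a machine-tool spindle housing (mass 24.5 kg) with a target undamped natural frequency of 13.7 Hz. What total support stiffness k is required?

182000 N/m

ω_n = 2πf_n = 2π × 13.7 = 86.08 rad/s.
k = m·ω_n² = 24.5 × 86.08² = 24.5 × 7410 = 181500 N/m.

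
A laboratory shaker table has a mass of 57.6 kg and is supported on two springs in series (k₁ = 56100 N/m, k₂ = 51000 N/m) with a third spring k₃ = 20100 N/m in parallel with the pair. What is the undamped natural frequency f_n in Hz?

4.54 Hz

Series pair: k_s = k₁k₂/(k₁+k₂) = (56100)(51000)/(56100 + 51000) = 26710 N/m. In parallel with k₃: k_eq = 26710 + 20100 = 46810 N/m.
ω_n = √(k_eq/m) = √(46810/57.6) = √812.7 = 28.51 rad/s.
f_n = ω_n/(2π) = 28.51/6.283 = 4.537 Hz.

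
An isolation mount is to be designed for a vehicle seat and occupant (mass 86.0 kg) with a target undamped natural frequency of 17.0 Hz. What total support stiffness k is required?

ω_n = 2πf_n = 2π × 17.0 = 106.8 rad/s.
k = m·ω_n² = 86.0 × 106.8² = 86.0 × 11410 = 981200 N/m.

981000 N/m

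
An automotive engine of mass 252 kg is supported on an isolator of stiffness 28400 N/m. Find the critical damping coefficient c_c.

c_c = 2√(k·m) = 2√(28400 × 252) = 2 × 2675 = 5350 N·s/m.

5350 N·s/m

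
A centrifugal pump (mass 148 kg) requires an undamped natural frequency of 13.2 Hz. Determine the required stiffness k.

1020000 N/m

ω_n = 2πf_n = 2π × 13.2 = 82.94 rad/s.
k = m·ω_n² = 148 × 82.94² = 148 × 6879 = 1018000 N/m.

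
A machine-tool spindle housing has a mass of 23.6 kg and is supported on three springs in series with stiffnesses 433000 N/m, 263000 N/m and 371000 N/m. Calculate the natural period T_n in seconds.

Series springs: 1/k_eq = 1/433000 + 1/263000 + 1/371000 = 8.807×10^-6, so k_eq = 113500 N/m.
ω_n = √(k_eq/m) = √(113500/23.6) = √4811 = 69.36 rad/s.
T_n = 2π/ω_n = 6.283/69.36 = 0.09058 s.

0.0906 s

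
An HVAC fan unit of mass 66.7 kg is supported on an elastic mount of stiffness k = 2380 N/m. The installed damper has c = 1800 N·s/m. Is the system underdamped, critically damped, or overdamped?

overdamped

c_c = 2√(k·m) = 796.9 N·s/m; ζ = c/c_c = 1800/796.9 = 2.26.
Since ζ > 1 the system is overdamped.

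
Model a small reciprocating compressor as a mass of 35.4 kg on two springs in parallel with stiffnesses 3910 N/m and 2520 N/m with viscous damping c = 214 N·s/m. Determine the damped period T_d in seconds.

0.478 s

Parallel springs add: k_eq = 3910 + 2520 = 6430 N/m.
ω_n = √(k_eq/m) = √(6430/35.4) = 13.48 rad/s.
Critical damping c_c = 2√(k_eq·m) = 2√(6430 × 35.4) = 954.2 N·s/m, so ζ = c/c_c = 214/954.2 = 0.2243.
ω_d = ω_n√(1 − ζ²) = 13.48 × √(1 − 0.0503) = 13.13 rad/s.
T_d = 2π/ω_d = 0.4784 s.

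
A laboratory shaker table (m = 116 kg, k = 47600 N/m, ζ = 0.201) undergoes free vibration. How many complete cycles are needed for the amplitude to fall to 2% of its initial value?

4 cycles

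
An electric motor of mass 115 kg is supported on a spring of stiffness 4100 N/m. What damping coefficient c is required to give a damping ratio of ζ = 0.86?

1180 N·s/m

c_c = 2√(k·m) = 2√(4100 × 115) = 1373 N·s/m.
c = ζ·c_c = 0.86 × 1373 = 1181 N·s/m.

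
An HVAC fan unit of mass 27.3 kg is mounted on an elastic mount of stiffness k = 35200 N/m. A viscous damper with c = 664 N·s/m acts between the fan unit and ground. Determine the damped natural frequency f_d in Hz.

5.38 Hz

ω_n = √(k/m) = √(35200/27.3) = 35.91 rad/s.
Critical damping c_c = 2√(k·m) = 2√(35200 × 27.3) = 1961 N·s/m, so ζ = c/c_c = 664/1961 = 0.3387.
ω_d = ω_n√(1 − ζ²) = 35.91 × √(1 − 0.115) = 33.79 rad/s.
f_d = ω_d/(2π) = 5.377 Hz.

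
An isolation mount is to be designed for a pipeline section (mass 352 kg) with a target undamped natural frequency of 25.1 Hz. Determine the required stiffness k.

8750000 N/m

ω_n = 2πf_n = 2π × 25.1 = 157.7 rad/s.
k = m·ω_n² = 352 × 157.7² = 352 × 24870 = 8755000 N/m.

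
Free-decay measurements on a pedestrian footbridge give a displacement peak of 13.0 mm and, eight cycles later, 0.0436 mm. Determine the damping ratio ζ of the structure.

0.113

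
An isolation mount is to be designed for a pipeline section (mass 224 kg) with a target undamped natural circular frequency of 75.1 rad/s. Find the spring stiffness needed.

1260000 N/m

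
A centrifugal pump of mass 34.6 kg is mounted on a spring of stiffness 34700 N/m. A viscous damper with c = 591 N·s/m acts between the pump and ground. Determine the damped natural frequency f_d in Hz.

4.85 Hz

ω_n = √(k/m) = √(34700/34.6) = 31.67 rad/s.
Critical damping c_c = 2√(k·m) = 2√(34700 × 34.6) = 2191 N·s/m, so ζ = c/c_c = 591/2191 = 0.2697.
ω_d = ω_n√(1 − ζ²) = 31.67 × √(1 − 0.0727) = 30.50 rad/s.
f_d = ω_d/(2π) = 4.853 Hz.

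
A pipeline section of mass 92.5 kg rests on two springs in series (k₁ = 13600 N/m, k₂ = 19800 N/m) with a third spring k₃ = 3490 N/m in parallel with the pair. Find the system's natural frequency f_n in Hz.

1.78 Hz

Series pair: k_s = k₁k₂/(k₁+k₂) = (13600)(19800)/(13600 + 19800) = 8062 N/m. In parallel with k₃: k_eq = 8062 + 3490 = 11550 N/m.
ω_n = √(k_eq/m) = √(11550/92.5) = √124.9 = 11.18 rad/s.
f_n = ω_n/(2π) = 11.18/6.283 = 1.779 Hz.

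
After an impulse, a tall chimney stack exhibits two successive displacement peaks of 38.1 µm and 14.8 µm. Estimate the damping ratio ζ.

0.149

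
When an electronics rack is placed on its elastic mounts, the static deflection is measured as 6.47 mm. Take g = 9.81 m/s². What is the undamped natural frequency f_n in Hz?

ω_n = √(g/δ_st) = √(9.81/0.00647) = √1516 = 38.94 rad/s.
f_n = ω_n/(2π) = 38.94/6.283 = 6.197 Hz.

6.20 Hz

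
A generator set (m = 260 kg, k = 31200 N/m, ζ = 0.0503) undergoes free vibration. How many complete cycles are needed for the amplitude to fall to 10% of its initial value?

8 cycles

Logarithmic decrement δ = 2πζ/√(1 − ζ²) = 2π × 0.05030/√(1 − 0.00253) = 0.3164.
x_n/x₀ = e^(−nδ) ≤ 0.1; take ln: n ≥ ln(1/0.1)/δ = 2.303/0.3164 = 7.276.
So 8 complete cycles are required.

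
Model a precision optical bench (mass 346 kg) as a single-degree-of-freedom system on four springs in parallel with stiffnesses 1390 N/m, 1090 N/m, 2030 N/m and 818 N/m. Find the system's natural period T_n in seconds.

Parallel springs add: k_eq = 1390 + 1090 + 2030 + 818 = 5328 N/m.
ω_n = √(k_eq/m) = √(5328/346) = √15.40 = 3.924 rad/s.
T_n = 2π/ω_n = 6.283/3.924 = 1.601 s.

1.60 s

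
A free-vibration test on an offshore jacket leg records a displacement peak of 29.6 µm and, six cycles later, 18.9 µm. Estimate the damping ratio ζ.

0.0119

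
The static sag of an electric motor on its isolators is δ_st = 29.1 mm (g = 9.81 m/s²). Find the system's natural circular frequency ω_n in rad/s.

ω_n = √(g/δ_st) = √(9.81/0.0291) = √337.1 = 18.36 rad/s.

18.4 rad/s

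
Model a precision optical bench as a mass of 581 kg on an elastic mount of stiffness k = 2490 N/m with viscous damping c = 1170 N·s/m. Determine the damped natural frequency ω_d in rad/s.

ω_n = √(k/m) = √(2490/581) = 2.070 rad/s.
Critical damping c_c = 2√(k·m) = 2√(2490 × 581) = 2406 N·s/m, so ζ = c/c_c = 1170/2406 = 0.4864.
ω_d = ω_n√(1 − ζ²) = 2.070 × √(1 − 0.237) = 1.809 rad/s.

1.81 rad/s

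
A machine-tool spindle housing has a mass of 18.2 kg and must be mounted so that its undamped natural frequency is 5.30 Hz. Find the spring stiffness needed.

ω_n = 2πf_n = 2π × 5.30 = 33.30 rad/s.
k = m·ω_n² = 18.2 × 33.30² = 18.2 × 1109 = 20180 N/m.

20200 N/m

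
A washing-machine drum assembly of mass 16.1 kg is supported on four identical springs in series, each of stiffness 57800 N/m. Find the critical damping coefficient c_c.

965 N·s/m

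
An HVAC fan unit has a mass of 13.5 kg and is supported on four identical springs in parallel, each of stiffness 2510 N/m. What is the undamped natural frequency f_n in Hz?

Parallel springs add: k_eq = 4 × 2510 = 10040 N/m.
ω_n = √(k_eq/m) = √(10040/13.5) = √743.7 = 27.27 rad/s.
f_n = ω_n/(2π) = 27.27/6.283 = 4.340 Hz.

4.34 Hz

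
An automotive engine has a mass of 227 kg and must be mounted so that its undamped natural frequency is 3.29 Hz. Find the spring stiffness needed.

97000 N/m

ω_n = 2πf_n = 2π × 3.29 = 20.67 rad/s.
k = m·ω_n² = 227 × 20.67² = 227 × 427.3 = 97000 N/m.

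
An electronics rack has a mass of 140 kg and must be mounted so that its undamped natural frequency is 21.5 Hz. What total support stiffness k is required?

2550000 N/m

ω_n = 2πf_n = 2π × 21.5 = 135.1 rad/s.
k = m·ω_n² = 140 × 135.1² = 140 × 18250 = 2555000 N/m.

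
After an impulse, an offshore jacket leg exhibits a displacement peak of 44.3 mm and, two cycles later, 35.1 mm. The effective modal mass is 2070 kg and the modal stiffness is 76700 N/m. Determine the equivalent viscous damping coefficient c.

Logarithmic decrement δ = (1/n)·ln(x₀/x_n) = (1/2)·ln(44.3/35.1) = (1/2)·ln(1.262) = 0.1164.
ζ = δ/√(4π² + δ²) = 0.1164/√(39.48 + 0.0135) = 0.1164/6.284 = 0.01852.
c = ζ · 2√(km) = 0.01852 × 2√(76700 × 2070) = 0.01852 × 25200 = 466.7 N·s/m.

467 N·s/m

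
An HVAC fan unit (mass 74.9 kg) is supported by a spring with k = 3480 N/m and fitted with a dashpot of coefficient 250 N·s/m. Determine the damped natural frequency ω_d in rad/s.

ω_n = √(k/m) = √(3480/74.9) = 6.816 rad/s.
Critical damping c_c = 2√(k·m) = 2√(3480 × 74.9) = 1021 N·s/m, so ζ = c/c_c = 250/1021 = 0.2448.
ω_d = ω_n√(1 − ζ²) = 6.816 × √(1 − 0.0599) = 6.609 rad/s.

6.61 rad/s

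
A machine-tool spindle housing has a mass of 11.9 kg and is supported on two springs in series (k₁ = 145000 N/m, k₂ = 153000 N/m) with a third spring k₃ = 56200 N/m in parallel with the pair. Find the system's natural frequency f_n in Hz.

16.7 Hz

Series pair: k_s = k₁k₂/(k₁+k₂) = (145000)(153000)/(145000 + 153000) = 74450 N/m. In parallel with k₃: k_eq = 74450 + 56200 = 130600 N/m.
ω_n = √(k_eq/m) = √(130600/11.9) = √10980 = 104.8 rad/s.
f_n = ω_n/(2π) = 104.8/6.283 = 16.68 Hz.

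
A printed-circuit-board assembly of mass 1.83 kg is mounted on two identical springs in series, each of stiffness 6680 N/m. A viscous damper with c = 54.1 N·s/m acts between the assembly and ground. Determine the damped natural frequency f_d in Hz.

Series springs: 1/k_eq = 2/6680, so k_eq = 6680/2 = 3340 N/m.
ω_n = √(k_eq/m) = √(3340/1.83) = 42.72 rad/s.
Critical damping c_c = 2√(k_eq·m) = 2√(3340 × 1.83) = 156.4 N·s/m, so ζ = c/c_c = 54.1/156.4 = 0.3460.
ω_d = ω_n√(1 − ζ²) = 42.72 × √(1 − 0.120) = 40.08 rad/s.
f_d = ω_d/(2π) = 6.379 Hz.

6.38 Hz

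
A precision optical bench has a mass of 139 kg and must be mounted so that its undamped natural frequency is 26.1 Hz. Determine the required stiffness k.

3740000 N/m

ω_n = 2πf_n = 2π × 26.1 = 164.0 rad/s.
k = m·ω_n² = 139 × 164.0² = 139 × 26890 = 3738000 N/m.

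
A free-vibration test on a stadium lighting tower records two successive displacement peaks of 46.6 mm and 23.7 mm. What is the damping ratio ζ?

0.107

Logarithmic decrement δ = (1/n)·ln(x₀/x_n) = (1/1)·ln(46.6/23.7) = (1/1)·ln(1.966) = 0.6761.
ζ = δ/√(4π² + δ²) = 0.6761/√(39.48 + 0.457) = 0.6761/6.319 = 0.1070.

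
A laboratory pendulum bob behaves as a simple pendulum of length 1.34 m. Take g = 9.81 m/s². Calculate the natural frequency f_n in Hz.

For a simple pendulum ω_n = √(g/L) = √(9.81/1.34) = √7.321 = 2.706 rad/s.
f_n = ω_n/(2π) = 2.706/6.283 = 0.4306 Hz.

0.431 Hz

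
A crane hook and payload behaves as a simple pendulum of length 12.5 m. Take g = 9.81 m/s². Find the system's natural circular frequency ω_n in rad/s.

0.886 rad/s

For a simple pendulum ω_n = √(g/L) = √(9.81/12.5) = √0.7848 = 0.8859 rad/s.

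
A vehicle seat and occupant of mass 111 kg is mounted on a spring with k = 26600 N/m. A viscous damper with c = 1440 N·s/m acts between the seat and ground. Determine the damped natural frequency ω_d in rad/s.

14.1 rad/s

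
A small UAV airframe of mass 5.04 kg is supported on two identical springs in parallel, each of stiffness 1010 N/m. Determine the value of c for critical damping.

202 N·s/m

Parallel springs add: k_eq = 2 × 1010 = 2020 N/m.
c_c = 2√(k_eq·m) = 2√(2020 × 5.04) = 2 × 100.9 = 201.8 N·s/m.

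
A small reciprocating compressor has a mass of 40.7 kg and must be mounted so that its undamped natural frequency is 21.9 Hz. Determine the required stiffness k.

771000 N/m

ω_n = 2πf_n = 2π × 21.9 = 137.6 rad/s.
k = m·ω_n² = 40.7 × 137.6² = 40.7 × 18930 = 770600 N/m.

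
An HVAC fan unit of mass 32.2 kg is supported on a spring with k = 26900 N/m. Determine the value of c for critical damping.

1860 N·s/m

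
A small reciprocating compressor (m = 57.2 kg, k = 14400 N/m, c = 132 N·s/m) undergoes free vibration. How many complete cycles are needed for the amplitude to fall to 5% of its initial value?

7 cycles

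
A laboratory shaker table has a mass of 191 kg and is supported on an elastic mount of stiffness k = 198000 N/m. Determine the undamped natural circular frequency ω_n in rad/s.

ω_n = √(k/m) = √(198000/191) = √1037 = 32.20 rad/s.

32.2 rad/s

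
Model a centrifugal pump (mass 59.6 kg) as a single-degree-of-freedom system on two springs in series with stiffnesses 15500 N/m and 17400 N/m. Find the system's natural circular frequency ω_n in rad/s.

11.7 rad/s

Series springs: 1/k_eq = 1/15500 + 1/17400 = 0.0001220, so k_eq = 8198 N/m.
ω_n = √(k_eq/m) = √(8198/59.6) = √137.5 = 11.73 rad/s.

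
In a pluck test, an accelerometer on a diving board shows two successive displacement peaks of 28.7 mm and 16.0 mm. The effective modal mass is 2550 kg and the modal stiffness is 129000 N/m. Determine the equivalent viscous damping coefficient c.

3360 N·s/m

Logarithmic decrement δ = (1/n)·ln(x₀/x_n) = (1/1)·ln(28.7/16.0) = (1/1)·ln(1.794) = 0.5843.
ζ = δ/√(4π² + δ²) = 0.5843/√(39.48 + 0.341) = 0.5843/6.310 = 0.09260.
c = ζ · 2√(km) = 0.09260 × 2√(129000 × 2550) = 0.09260 × 36270 = 3359 N·s/m.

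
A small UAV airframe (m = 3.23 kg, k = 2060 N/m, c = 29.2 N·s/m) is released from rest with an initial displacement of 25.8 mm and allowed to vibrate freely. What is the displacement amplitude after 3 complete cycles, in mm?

ζ = c/(2√(km)) = 29.2/(2√(2060 × 3.23)) = 29.2/163.1 = 0.1790.
Logarithmic decrement δ = 2πζ/√(1 − ζ²) = 2π × 0.1790/√(1 − 0.0320) = 1.143.
After n cycles, x_n/x₀ = e^(−nδ), so x_3 = 25.8 × e^(−3 × 1.143) = 25.8 × 0.03241 = 0.8363 mm.

0.836 mm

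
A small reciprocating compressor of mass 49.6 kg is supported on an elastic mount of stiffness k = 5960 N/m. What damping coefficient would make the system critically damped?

c_c = 2√(k·m) = 2√(5960 × 49.6) = 2 × 543.7 = 1087 N·s/m.

1090 N·s/m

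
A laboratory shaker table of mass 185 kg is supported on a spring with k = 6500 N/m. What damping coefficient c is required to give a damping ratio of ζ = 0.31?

c_c = 2√(k·m) = 2√(6500 × 185) = 2193 N·s/m.
c = ζ·c_c = 0.31 × 2193 = 679.9 N·s/m.

680 N·s/m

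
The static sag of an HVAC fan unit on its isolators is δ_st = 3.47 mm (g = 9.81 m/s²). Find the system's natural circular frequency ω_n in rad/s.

53.2 rad/s

ω_n = √(g/δ_st) = √(9.81/0.00347) = √2827 = 53.17 rad/s.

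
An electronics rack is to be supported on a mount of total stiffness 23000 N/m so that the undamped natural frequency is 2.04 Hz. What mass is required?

ω_n = 2πf_n = 2π × 2.04 = 12.82 rad/s.
m = k/ω_n² = 23000/12.82² = 23000/164.3 = 140.0 kg.

140 kg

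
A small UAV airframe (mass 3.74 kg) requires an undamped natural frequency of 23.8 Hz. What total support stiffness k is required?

ω_n = 2πf_n = 2π × 23.8 = 149.5 rad/s.
k = m·ω_n² = 3.74 × 149.5² = 3.74 × 22360 = 83630 N/m.

83600 N/m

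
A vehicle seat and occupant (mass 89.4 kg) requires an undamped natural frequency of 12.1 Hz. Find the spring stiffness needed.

ω_n = 2πf_n = 2π × 12.1 = 76.03 rad/s.
k = m·ω_n² = 89.4 × 76.03² = 89.4 × 5780 = 516700 N/m.

517000 N/m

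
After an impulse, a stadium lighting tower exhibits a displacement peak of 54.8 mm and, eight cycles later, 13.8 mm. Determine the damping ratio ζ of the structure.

Logarithmic decrement δ = (1/n)·ln(x₀/x_n) = (1/8)·ln(54.8/13.8) = (1/8)·ln(3.971) = 0.1724.
ζ = δ/√(4π² + δ²) = 0.1724/√(39.48 + 0.0297) = 0.1724/6.286 = 0.02742.

0.0274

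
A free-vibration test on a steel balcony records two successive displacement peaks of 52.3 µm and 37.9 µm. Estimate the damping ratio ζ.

0.0512

Logarithmic decrement δ = (1/n)·ln(x₀/x_n) = (1/1)·ln(52.3/37.9) = (1/1)·ln(1.380) = 0.3220.
ζ = δ/√(4π² + δ²) = 0.3220/√(39.48 + 0.104) = 0.3220/6.291 = 0.05119.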